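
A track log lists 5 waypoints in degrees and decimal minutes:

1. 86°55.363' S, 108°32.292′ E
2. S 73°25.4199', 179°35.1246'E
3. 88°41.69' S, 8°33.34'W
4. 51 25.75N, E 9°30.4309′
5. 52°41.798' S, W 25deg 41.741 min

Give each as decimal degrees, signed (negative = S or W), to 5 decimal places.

Point 1:
  Latitude: 55.363′ = 0.922717°; total 86.922717
  S → negative
  Longitude: 108 + 32.292/60 = 108.538200
  E ⇒ keep positive
Point 2:
  φ: 25.4199′ = 0.423665°; total 73.423665
  S ⇒ negate
  Longitude: 35.1246′ = 0.585410°; total 179.585410
  E ⇒ keep positive
Point 3:
  Latitude: 41.69′ = 0.694833°; total 88.694833
  S → negative
  λ: 8 + 33.34/60 = 8.555667
  W → negative
Point 4:
  Latitude: 51 + 25.75/60 = 51.429167
  N ⇒ keep positive
  λ: 9 + 30.4309/60 = 9.507182
  E → positive
Point 5:
  Lat: 52 + 41.798/60 = 52.696633
  S → negative
  λ: 41.741′ = 0.695683°; total 25.695683
  W → negative

1. -86.92272, 108.53820
2. -73.42367, 179.58541
3. -88.69483, -8.55567
4. 51.42917, 9.50718
5. -52.69663, -25.69568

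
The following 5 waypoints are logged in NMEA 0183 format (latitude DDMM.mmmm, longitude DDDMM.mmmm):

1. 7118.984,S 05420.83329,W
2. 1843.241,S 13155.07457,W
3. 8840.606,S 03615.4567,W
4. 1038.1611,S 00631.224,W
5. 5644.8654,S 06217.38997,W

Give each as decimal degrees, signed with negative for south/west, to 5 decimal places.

1. -71.31640, -54.34722
2. -18.72068, -131.91791
3. -88.67677, -36.25761
4. -10.63602, -6.52040
5. -56.74776, -62.28983

Point 1:
  Lat: split at 2 digits → 71° and 18.984′; 71 + 18.984/60 = 71.316400
  hemisphere S, so the sign is −
  Longitude: split at 3 digits → 054° and 20.83329′; 54 + 20.83329/60 = 54.347222
  hemisphere W, so the sign is −
Point 2:
  Lat: degrees = first 2 digits = 18, minutes = 43.241; 18 + 43.241/60 = 18.720683
  S ⇒ negate
  Longitude: split at 3 digits → 131° and 55.07457′; 131 + 55.07457/60 = 131.917910
  W ⇒ negate
Point 3:
  φ: degrees = first 2 digits = 88, minutes = 40.606; 88 + 40.606/60 = 88.676767
  hemisphere S, so the sign is −
  λ: degrees = first 3 digits = 36, minutes = 15.4567; 36 + 15.4567/60 = 36.257612
  W → negative
Point 4:
  φ: split at 2 digits → 10° and 38.1611′; 10 + 38.1611/60 = 10.636018
  S ⇒ negate
  Longitude: split at 3 digits → 006° and 31.224′; 6 + 31.224/60 = 6.520400
  W → negative
Point 5:
  φ: degrees = first 2 digits = 56, minutes = 44.8654; 56 + 44.8654/60 = 56.747757
  hemisphere S, so the sign is −
  Lon: split at 3 digits → 062° and 17.38997′; 62 + 17.38997/60 = 62.289833
  hemisphere W, so the sign is −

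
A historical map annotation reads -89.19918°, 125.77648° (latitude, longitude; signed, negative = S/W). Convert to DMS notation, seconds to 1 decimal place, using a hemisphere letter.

Latitude is negative → S; |value| = 89.199180
Lat: 0.199180 × 60 = 11.95080′ → 11′, remainder × 60 = 57.048″
Longitude: whole degrees 125; 46.58880′ → 46′ and 35.328″

89°11′57.0″ S, 125°46′35.3″ E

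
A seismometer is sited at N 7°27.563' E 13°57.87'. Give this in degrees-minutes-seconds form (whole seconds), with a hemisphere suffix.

7°27′34″ N, 13°57′52″ E

Latitude: fractional minutes 0.56300 × 60 = 33.78″
Longitude: 57.87000′ → 57′ and 0.87000 × 60 = 52.20″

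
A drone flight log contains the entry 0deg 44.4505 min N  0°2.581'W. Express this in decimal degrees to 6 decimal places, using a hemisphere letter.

φ: 0 + 44.4505/60 = 0.7408417
Lon: 2.581′ = 0.043017°; total 0.0430167

0.740842° N, 0.043017° W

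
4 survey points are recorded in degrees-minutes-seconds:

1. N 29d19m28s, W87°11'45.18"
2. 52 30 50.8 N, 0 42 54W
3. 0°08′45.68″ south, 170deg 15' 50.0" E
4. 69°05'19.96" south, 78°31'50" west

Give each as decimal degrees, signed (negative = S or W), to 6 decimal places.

Point 1:
  Lat: 29 + 19/60 + 28/3600 = 29.3244444
  N ⇒ keep positive
  Longitude: 87° + 11/60 + 45.18/3600 = 87 + 0.183333 + 0.012550 = 87.1958833
  W → negative
Point 2:
  Latitude: 30′ + 50.8″ = 30.84667′; 52 + 30.84667/60 = 52.5141111
  N → positive
  λ: 42′ + 54″ = 42.90000′; 0 + 42.90000/60 = 0.7150000
  W ⇒ negate
Point 3:
  φ: 8′ + 45.68″ = 8.76133′; 0 + 8.76133/60 = 0.1460222
  hemisphere S, so the sign is −
  λ: 170 + 15/60 + 50/3600 = 170.2638889
  E → positive
Point 4:
  φ: 5′ + 19.96″ = 5.33267′; 69 + 5.33267/60 = 69.0888778
  hemisphere S, so the sign is −
  Longitude: 78 + 31/60 + 50/3600 = 78.5305556
  hemisphere W, so the sign is −

1. 29.324444, -87.195883
2. 52.514111, -0.715000
3. -0.146022, 170.263889
4. -69.088878, -78.530556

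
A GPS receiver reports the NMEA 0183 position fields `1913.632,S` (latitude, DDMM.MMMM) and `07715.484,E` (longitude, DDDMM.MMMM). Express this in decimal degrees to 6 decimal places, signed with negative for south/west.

-19.227200, 77.258067

Latitude: degrees = first 2 digits = 19, minutes = 13.632; 19 + 13.632/60 = 19.2272000
hemisphere S, so the sign is −
Lon: split at 3 digits → 077° and 15.484′; 77 + 15.484/60 = 77.2580667
E ⇒ keep positive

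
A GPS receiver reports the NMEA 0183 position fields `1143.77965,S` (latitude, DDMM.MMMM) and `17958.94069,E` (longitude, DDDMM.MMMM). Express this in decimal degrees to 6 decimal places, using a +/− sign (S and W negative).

-11.729661, 179.982345

Latitude: split at 2 digits → 11° and 43.77965′; 11 + 43.77965/60 = 11.7296608
S ⇒ negate
λ: split at 3 digits → 179° and 58.94069′; 179 + 58.94069/60 = 179.9823448
E → positive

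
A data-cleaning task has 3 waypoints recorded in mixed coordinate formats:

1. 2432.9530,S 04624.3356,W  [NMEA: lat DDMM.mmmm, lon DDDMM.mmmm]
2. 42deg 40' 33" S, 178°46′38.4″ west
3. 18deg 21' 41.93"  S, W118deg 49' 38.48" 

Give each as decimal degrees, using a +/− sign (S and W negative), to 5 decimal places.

1. -24.54922, -46.40559
2. -42.67583, -178.77733
3. -18.36165, -118.82736

Point 1:
  Latitude: split at 2 digits → 24° and 32.953′; 24 + 32.953/60 = 24.549217
  hemisphere S, so the sign is −
  λ: degrees = first 3 digits = 46, minutes = 24.3356; 46 + 24.3356/60 = 46.405593
  W → negative
Point 2:
  φ: 40′ + 33″ = 40.55000′; 42 + 40.55000/60 = 42.675833
  hemisphere S, so the sign is −
  Longitude: 178 + 46/60 + 38.4/3600 = 178.777333
  W ⇒ negate
Point 3:
  Lat: 18° + 21/60 + 41.93/3600 = 18 + 0.350000 + 0.011647 = 18.361647
  S → negative
  Longitude: 118 + 49/60 + 38.48/3600 = 118.827356
  W ⇒ negate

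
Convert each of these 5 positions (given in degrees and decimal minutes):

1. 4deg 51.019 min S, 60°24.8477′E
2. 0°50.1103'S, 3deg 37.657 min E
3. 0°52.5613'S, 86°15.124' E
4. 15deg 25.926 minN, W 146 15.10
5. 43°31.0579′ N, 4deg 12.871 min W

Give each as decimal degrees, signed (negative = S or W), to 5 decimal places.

Point 1:
  Latitude: 4 + 51.019/60 = 4.850317
  S → negative
  Longitude: 24.8477′ = 0.414128°; total 60.414128
  E ⇒ keep positive
Point 2:
  φ: 50.1103′ = 0.835172°; total 0.835172
  S → negative
  Longitude: 37.657′ = 0.627617°; total 3.627617
  E → positive
Point 3:
  Lat: 52.5613′ = 0.876022°; total 0.876022
  hemisphere S, so the sign is −
  Lon: 86 + 15.124/60 = 86.252067
  E → positive
Point 4:
  Latitude: 15 + 25.926/60 = 15.432100
  N ⇒ keep positive
  Lon: 15.1′ = 0.251667°; total 146.251667
  W → negative
Point 5:
  Latitude: 31.0579′ = 0.517632°; total 43.517632
  N → positive
  Lon: 4 + 12.871/60 = 4.214517
  W → negative

1. -4.85032, 60.41413
2. -0.83517, 3.62762
3. -0.87602, 86.25207
4. 15.43210, -146.25167
5. 43.51763, -4.21452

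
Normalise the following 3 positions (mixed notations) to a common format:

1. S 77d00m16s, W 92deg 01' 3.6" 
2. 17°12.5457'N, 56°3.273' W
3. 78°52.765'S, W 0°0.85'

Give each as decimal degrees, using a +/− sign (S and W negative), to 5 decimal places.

1. -77.00444, -92.01767
2. 17.20910, -56.05455
3. -78.87942, -0.01417

Point 1:
  φ: 0′ + 16″ = 0.26667′; 77 + 0.26667/60 = 77.004444
  S ⇒ negate
  Longitude: 92 + 1/60 + 3.6/3600 = 92.017667
  W ⇒ negate
Point 2:
  Latitude: 12.5457′ = 0.209095°; total 17.209095
  N ⇒ keep positive
  Lon: 3.273′ = 0.054550°; total 56.054550
  W ⇒ negate
Point 3:
  Latitude: 78 + 52.765/60 = 78.879417
  S → negative
  λ: 0 + 0.85/60 = 0.014167
  hemisphere W, so the sign is −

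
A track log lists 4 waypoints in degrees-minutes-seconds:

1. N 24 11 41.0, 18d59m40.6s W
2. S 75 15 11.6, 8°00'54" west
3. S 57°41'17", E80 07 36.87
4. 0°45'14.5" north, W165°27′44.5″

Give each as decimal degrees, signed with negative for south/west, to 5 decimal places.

1. 24.19472, -18.99461
2. -75.25322, -8.01500
3. -57.68806, 80.12691
4. 0.75403, -165.46236

Point 1:
  Latitude: 24 + 11/60 + 41/3600 = 24.194722
  N ⇒ keep positive
  Lon: 18° + 59/60 + 40.6/3600 = 18 + 0.983333 + 0.011278 = 18.994611
  hemisphere W, so the sign is −
Point 2:
  Lat: 15′ + 11.6″ = 15.19333′; 75 + 15.19333/60 = 75.253222
  hemisphere S, so the sign is −
  Longitude: 8 + 0/60 + 54/3600 = 8.015000
  hemisphere W, so the sign is −
Point 3:
  φ: 57 + 41/60 + 17/3600 = 57.688056
  S ⇒ negate
  Longitude: 7′ + 36.87″ = 7.61450′; 80 + 7.61450/60 = 80.126908
  E ⇒ keep positive
Point 4:
  Latitude: 0° + 45/60 + 14.5/3600 = 0 + 0.750000 + 0.004028 = 0.754028
  N → positive
  Lon: 165° + 27/60 + 44.5/3600 = 165 + 0.450000 + 0.012361 = 165.462361
  hemisphere W, so the sign is −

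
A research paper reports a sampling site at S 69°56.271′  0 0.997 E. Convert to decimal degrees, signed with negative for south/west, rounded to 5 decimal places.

-69.93785, 0.01662

Latitude: 56.271′ = 0.937850°; total 69.937850
hemisphere S, so the sign is −
λ: 0.997′ = 0.016617°; total 0.016617
E ⇒ keep positive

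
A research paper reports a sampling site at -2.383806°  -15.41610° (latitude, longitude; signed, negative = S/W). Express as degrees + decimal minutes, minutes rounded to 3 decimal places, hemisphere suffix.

2° 23.028′ S, 15° 24.966′ W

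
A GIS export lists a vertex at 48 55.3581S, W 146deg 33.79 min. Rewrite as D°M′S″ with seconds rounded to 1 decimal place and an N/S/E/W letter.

φ: fractional minutes 0.35810 × 60 = 21.486″
λ: 33.79000′ → 33′ and 0.79000 × 60 = 47.400″

48°55′21.5″ S, 146°33′47.4″ W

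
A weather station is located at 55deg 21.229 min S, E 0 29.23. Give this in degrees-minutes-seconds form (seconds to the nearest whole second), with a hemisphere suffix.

55°21′14″ S, 0°29′14″ E

Latitude: 21.22900′ → 21′ and 0.22900 × 60 = 13.74″
λ: fractional minutes 0.23000 × 60 = 13.80″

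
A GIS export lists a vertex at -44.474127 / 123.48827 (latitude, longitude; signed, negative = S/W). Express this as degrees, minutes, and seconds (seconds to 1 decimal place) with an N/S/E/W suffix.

44°28′26.9″ S, 123°29′17.8″ E

Latitude is negative → S; |value| = 44.474127
Lat: 0.474127° → 28.44762′; 0.44762 × 60 = 26.857″
λ: whole degrees 123; 29.29620′ → 29′ and 17.772″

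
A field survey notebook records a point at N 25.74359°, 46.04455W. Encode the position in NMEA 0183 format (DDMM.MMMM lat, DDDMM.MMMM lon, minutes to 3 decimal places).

Latitude: minutes = (25.743590 − 25) × 60 = 44.61540
Longitude: fractional part 0.044550 → 2.67300 minutes

2544.615,N / 04602.673,W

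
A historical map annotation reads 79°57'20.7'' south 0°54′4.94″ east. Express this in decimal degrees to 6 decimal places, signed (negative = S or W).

-79.955750, 0.901372

φ: 57′ + 20.7″ = 57.34500′; 79 + 57.34500/60 = 79.9557500
S → negative
Longitude: 0° + 54/60 + 4.94/3600 = 0 + 0.900000 + 0.001372 = 0.9013722
E → positive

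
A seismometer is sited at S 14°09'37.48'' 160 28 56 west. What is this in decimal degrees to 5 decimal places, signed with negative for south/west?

Lat: 14 + 9/60 + 37.48/3600 = 14.160411
hemisphere S, so the sign is −
λ: 160 + 28/60 + 56/3600 = 160.482222
hemisphere W, so the sign is −

-14.16041, -160.48222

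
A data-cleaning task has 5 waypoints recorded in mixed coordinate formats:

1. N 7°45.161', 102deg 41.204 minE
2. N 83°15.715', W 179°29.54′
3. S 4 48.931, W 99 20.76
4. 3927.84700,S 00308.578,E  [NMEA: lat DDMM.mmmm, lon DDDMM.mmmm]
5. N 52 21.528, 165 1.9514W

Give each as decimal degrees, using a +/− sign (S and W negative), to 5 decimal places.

1. 7.75268, 102.68673
2. 83.26192, -179.49233
3. -4.81552, -99.34600
4. -39.46412, 3.14297
5. 52.35880, -165.03252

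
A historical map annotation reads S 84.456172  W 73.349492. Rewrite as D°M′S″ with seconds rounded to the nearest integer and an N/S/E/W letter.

Latitude: 0.456172° → 27.37032′; 0.37032 × 60 = 22.22″
Longitude: whole degrees 73; 20.96952′ → 20′ and 58.17″

84°27′22″ S, 73°20′58″ W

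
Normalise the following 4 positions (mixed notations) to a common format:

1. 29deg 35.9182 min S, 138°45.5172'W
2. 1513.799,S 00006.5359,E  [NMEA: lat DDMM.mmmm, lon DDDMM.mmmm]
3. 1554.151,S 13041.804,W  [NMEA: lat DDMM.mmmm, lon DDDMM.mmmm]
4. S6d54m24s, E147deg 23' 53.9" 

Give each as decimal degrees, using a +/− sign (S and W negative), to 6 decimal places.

Point 1:
  φ: 29 + 35.9182/60 = 29.5986367
  S ⇒ negate
  Longitude: 45.5172′ = 0.758620°; total 138.7586200
  W ⇒ negate
Point 2:
  φ: degrees = first 2 digits = 15, minutes = 13.799; 15 + 13.799/60 = 15.2299833
  S ⇒ negate
  Longitude: split at 3 digits → 000° and 6.5359′; 0 + 6.5359/60 = 0.1089317
  E ⇒ keep positive
Point 3:
  Latitude: degrees = first 2 digits = 15, minutes = 54.151; 15 + 54.151/60 = 15.9025167
  hemisphere S, so the sign is −
  Longitude: split at 3 digits → 130° and 41.804′; 130 + 41.804/60 = 130.6967333
  W → negative
Point 4:
  Latitude: 6° + 54/60 + 24/3600 = 6 + 0.900000 + 0.006667 = 6.9066667
  hemisphere S, so the sign is −
  λ: 23′ + 53.9″ = 23.89833′; 147 + 23.89833/60 = 147.3983056
  E → positive

1. -29.598637, -138.758620
2. -15.229983, 0.108932
3. -15.902517, -130.696733
4. -6.906667, 147.398306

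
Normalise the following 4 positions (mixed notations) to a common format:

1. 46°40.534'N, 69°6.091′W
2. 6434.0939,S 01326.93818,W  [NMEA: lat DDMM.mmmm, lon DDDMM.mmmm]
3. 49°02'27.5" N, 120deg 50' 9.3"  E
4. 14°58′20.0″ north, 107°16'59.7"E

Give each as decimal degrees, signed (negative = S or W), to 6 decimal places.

1. 46.675567, -69.101517
2. -64.568232, -13.448970
3. 49.040972, 120.835917
4. 14.972222, 107.283250

Point 1:
  Latitude: 40.534′ = 0.675567°; total 46.6755667
  N → positive
  λ: 6.091′ = 0.101517°; total 69.1015167
  W → negative
Point 2:
  φ: degrees = first 2 digits = 64, minutes = 34.0939; 64 + 34.0939/60 = 64.5682317
  S ⇒ negate
  Longitude: degrees = first 3 digits = 13, minutes = 26.93818; 13 + 26.93818/60 = 13.4489697
  hemisphere W, so the sign is −
Point 3:
  Latitude: 2′ + 27.5″ = 2.45833′; 49 + 2.45833/60 = 49.0409722
  N → positive
  λ: 120° + 50/60 + 9.3/3600 = 120 + 0.833333 + 0.002583 = 120.8359167
  E ⇒ keep positive
Point 4:
  Lat: 14 + 58/60 + 20/3600 = 14.9722222
  N ⇒ keep positive
  Longitude: 107° + 16/60 + 59.7/3600 = 107 + 0.266667 + 0.016583 = 107.2832500
  E → positive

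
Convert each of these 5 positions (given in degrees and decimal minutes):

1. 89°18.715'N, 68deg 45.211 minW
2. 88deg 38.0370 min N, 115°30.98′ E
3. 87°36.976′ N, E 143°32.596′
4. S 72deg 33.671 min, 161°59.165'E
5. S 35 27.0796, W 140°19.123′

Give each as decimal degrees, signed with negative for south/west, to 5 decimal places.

1. 89.31192, -68.75352
2. 88.63395, 115.51633
3. 87.61627, 143.54327
4. -72.56118, 161.98608
5. -35.45133, -140.31872

Point 1:
  φ: 18.715′ = 0.311917°; total 89.311917
  N → positive
  Longitude: 68 + 45.211/60 = 68.753517
  W → negative
Point 2:
  Latitude: 88 + 38.037/60 = 88.633950
  N → positive
  Lon: 115 + 30.98/60 = 115.516333
  E ⇒ keep positive
Point 3:
  Latitude: 87 + 36.976/60 = 87.616267
  N → positive
  λ: 32.596′ = 0.543267°; total 143.543267
  E ⇒ keep positive
Point 4:
  φ: 72 + 33.671/60 = 72.561183
  hemisphere S, so the sign is −
  Lon: 59.165′ = 0.986083°; total 161.986083
  E → positive
Point 5:
  φ: 35 + 27.0796/60 = 35.451327
  S ⇒ negate
  Longitude: 140 + 19.123/60 = 140.318717
  W ⇒ negate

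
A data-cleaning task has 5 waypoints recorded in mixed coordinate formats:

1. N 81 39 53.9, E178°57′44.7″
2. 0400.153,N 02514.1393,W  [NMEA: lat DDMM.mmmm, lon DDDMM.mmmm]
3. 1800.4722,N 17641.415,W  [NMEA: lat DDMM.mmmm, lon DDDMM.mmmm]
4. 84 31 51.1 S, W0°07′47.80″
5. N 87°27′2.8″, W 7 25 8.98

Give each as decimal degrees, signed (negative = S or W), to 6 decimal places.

1. 81.664972, 178.962417
2. 4.002550, -25.235655
3. 18.007870, -176.690250
4. -84.530861, -0.129944
5. 87.450778, -7.419161

Point 1:
  Latitude: 81° + 39/60 + 53.9/3600 = 81 + 0.650000 + 0.014972 = 81.6649722
  N → positive
  Longitude: 178 + 57/60 + 44.7/3600 = 178.9624167
  E → positive
Point 2:
  φ: split at 2 digits → 04° and 0.153′; 4 + 0.153/60 = 4.0025500
  N → positive
  Lon: split at 3 digits → 025° and 14.1393′; 25 + 14.1393/60 = 25.2356550
  W ⇒ negate
Point 3:
  φ: degrees = first 2 digits = 18, minutes = 0.4722; 18 + 0.4722/60 = 18.0078700
  N ⇒ keep positive
  Longitude: degrees = first 3 digits = 176, minutes = 41.415; 176 + 41.415/60 = 176.6902500
  W → negative
Point 4:
  Lat: 31′ + 51.1″ = 31.85167′; 84 + 31.85167/60 = 84.5308611
  hemisphere S, so the sign is −
  Longitude: 0° + 7/60 + 47.8/3600 = 0 + 0.116667 + 0.013278 = 0.1299444
  W ⇒ negate
Point 5:
  φ: 27′ + 2.8″ = 27.04667′; 87 + 27.04667/60 = 87.4507778
  N → positive
  λ: 7 + 25/60 + 8.98/3600 = 7.4191611
  hemisphere W, so the sign is −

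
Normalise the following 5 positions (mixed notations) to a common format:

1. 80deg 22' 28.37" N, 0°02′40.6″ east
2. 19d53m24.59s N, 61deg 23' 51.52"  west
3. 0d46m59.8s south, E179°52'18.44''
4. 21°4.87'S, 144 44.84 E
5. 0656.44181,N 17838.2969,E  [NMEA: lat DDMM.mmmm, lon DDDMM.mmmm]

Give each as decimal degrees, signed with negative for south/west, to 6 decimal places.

1. 80.374547, 0.044611
2. 19.890164, -61.397644
3. -0.783278, 179.871789
4. -21.081167, 144.747333
5. 6.940697, 178.638282

Point 1:
  φ: 80° + 22/60 + 28.37/3600 = 80 + 0.366667 + 0.007881 = 80.3745472
  N ⇒ keep positive
  Lon: 0° + 2/60 + 40.6/3600 = 0 + 0.033333 + 0.011278 = 0.0446111
  E → positive
Point 2:
  Lat: 19° + 53/60 + 24.59/3600 = 19 + 0.883333 + 0.006831 = 19.8901639
  N ⇒ keep positive
  Longitude: 61° + 23/60 + 51.52/3600 = 61 + 0.383333 + 0.014311 = 61.3976444
  W → negative
Point 3:
  φ: 0 + 46/60 + 59.8/3600 = 0.7832778
  S ⇒ negate
  λ: 52′ + 18.44″ = 52.30733′; 179 + 52.30733/60 = 179.8717889
  E → positive
Point 4:
  φ: 4.87′ = 0.081167°; total 21.0811667
  hemisphere S, so the sign is −
  Lon: 44.84′ = 0.747333°; total 144.7473333
  E → positive
Point 5:
  φ: degrees = first 2 digits = 6, minutes = 56.44181; 6 + 56.44181/60 = 6.9406968
  N ⇒ keep positive
  Longitude: degrees = first 3 digits = 178, minutes = 38.2969; 178 + 38.2969/60 = 178.6382817
  E → positive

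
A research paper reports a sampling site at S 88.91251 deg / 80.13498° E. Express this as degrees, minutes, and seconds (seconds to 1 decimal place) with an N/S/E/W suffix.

88°54′45.0″ S, 80°08′5.9″ E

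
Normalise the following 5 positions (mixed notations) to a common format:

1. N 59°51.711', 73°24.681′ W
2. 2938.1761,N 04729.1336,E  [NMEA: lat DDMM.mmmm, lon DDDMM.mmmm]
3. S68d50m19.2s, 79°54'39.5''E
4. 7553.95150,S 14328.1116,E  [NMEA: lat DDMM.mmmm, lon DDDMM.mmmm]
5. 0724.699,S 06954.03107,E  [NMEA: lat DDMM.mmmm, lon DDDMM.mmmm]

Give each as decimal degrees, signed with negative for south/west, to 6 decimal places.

1. 59.861850, -73.411350
2. 29.636268, 47.485560
3. -68.838667, 79.910972
4. -75.899192, 143.468527
5. -7.411650, 69.900518

Point 1:
  Latitude: 59 + 51.711/60 = 59.8618500
  N → positive
  Longitude: 73 + 24.681/60 = 73.4113500
  hemisphere W, so the sign is −
Point 2:
  φ: degrees = first 2 digits = 29, minutes = 38.1761; 29 + 38.1761/60 = 29.6362683
  N ⇒ keep positive
  Longitude: split at 3 digits → 047° and 29.1336′; 47 + 29.1336/60 = 47.4855600
  E → positive
Point 3:
  Latitude: 50′ + 19.2″ = 50.32000′; 68 + 50.32000/60 = 68.8386667
  S ⇒ negate
  Longitude: 79 + 54/60 + 39.5/3600 = 79.9109722
  E → positive
Point 4:
  Latitude: split at 2 digits → 75° and 53.9515′; 75 + 53.9515/60 = 75.8991917
  S ⇒ negate
  λ: degrees = first 3 digits = 143, minutes = 28.1116; 143 + 28.1116/60 = 143.4685267
  E ⇒ keep positive
Point 5:
  Lat: degrees = first 2 digits = 7, minutes = 24.699; 7 + 24.699/60 = 7.4116500
  S → negative
  λ: degrees = first 3 digits = 69, minutes = 54.03107; 69 + 54.03107/60 = 69.9005178
  E → positive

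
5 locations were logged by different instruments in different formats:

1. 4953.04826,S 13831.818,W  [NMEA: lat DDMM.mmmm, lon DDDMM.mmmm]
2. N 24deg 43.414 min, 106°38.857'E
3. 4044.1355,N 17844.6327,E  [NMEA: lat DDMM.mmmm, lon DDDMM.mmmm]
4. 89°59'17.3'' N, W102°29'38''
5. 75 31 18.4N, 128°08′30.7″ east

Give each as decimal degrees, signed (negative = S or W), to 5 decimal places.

Point 1:
  φ: split at 2 digits → 49° and 53.04826′; 49 + 53.04826/60 = 49.884138
  S → negative
  λ: split at 3 digits → 138° and 31.818′; 138 + 31.818/60 = 138.530300
  W → negative
Point 2:
  Lat: 24 + 43.414/60 = 24.723567
  N ⇒ keep positive
  Lon: 38.857′ = 0.647617°; total 106.647617
  E → positive
Point 3:
  Latitude: split at 2 digits → 40° and 44.1355′; 40 + 44.1355/60 = 40.735592
  N ⇒ keep positive
  Lon: split at 3 digits → 178° and 44.6327′; 178 + 44.6327/60 = 178.743878
  E → positive
Point 4:
  Latitude: 89 + 59/60 + 17.3/3600 = 89.988139
  N ⇒ keep positive
  λ: 102 + 29/60 + 38/3600 = 102.493889
  W ⇒ negate
Point 5:
  φ: 75 + 31/60 + 18.4/3600 = 75.521778
  N → positive
  Lon: 128° + 8/60 + 30.7/3600 = 128 + 0.133333 + 0.008528 = 128.141861
  E ⇒ keep positive

1. -49.88414, -138.53030
2. 24.72357, 106.64762
3. 40.73559, 178.74388
4. 89.98814, -102.49389
5. 75.52178, 128.14186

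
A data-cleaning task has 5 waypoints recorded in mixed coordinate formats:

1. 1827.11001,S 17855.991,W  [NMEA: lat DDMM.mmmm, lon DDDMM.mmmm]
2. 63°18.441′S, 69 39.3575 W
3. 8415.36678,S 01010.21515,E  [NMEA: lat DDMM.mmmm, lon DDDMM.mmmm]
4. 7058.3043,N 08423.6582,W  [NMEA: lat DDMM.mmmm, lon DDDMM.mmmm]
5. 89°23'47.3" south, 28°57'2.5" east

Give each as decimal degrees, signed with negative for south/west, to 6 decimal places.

Point 1:
  Lat: degrees = first 2 digits = 18, minutes = 27.11001; 18 + 27.11001/60 = 18.4518335
  S → negative
  Lon: split at 3 digits → 178° and 55.991′; 178 + 55.991/60 = 178.9331833
  W → negative
Point 2:
  Lat: 63 + 18.441/60 = 63.3073500
  hemisphere S, so the sign is −
  Lon: 69 + 39.3575/60 = 69.6559583
  W ⇒ negate
Point 3:
  Lat: degrees = first 2 digits = 84, minutes = 15.36678; 84 + 15.36678/60 = 84.2561130
  S → negative
  Longitude: degrees = first 3 digits = 10, minutes = 10.21515; 10 + 10.21515/60 = 10.1702525
  E → positive
Point 4:
  Latitude: degrees = first 2 digits = 70, minutes = 58.3043; 70 + 58.3043/60 = 70.9717383
  N ⇒ keep positive
  λ: degrees = first 3 digits = 84, minutes = 23.6582; 84 + 23.6582/60 = 84.3943033
  hemisphere W, so the sign is −
Point 5:
  Lat: 89° + 23/60 + 47.3/3600 = 89 + 0.383333 + 0.013139 = 89.3964722
  hemisphere S, so the sign is −
  Lon: 57′ + 2.5″ = 57.04167′; 28 + 57.04167/60 = 28.9506944
  E ⇒ keep positive

1. -18.451834, -178.933183
2. -63.307350, -69.655958
3. -84.256113, 10.170253
4. 70.971738, -84.394303
5. -89.396472, 28.950694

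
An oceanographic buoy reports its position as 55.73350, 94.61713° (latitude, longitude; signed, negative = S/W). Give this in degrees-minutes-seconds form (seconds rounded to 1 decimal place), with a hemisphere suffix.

55°44′0.6″ N, 94°37′1.7″ E

Lat: whole degrees 55; 44.01000′ → 44′ and 0.600″
Lon: whole degrees 94; 37.02780′ → 37′ and 1.668″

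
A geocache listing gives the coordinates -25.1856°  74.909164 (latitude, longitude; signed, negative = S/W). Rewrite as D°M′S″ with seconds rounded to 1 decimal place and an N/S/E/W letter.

Latitude is negative → S; |value| = 25.185600
φ: 0.185600° → 11.13600′; 0.13600 × 60 = 8.160″
Longitude: 0.909164 × 60 = 54.54984′ → 54′, remainder × 60 = 32.990″

25°11′8.2″ S, 74°54′33.0″ E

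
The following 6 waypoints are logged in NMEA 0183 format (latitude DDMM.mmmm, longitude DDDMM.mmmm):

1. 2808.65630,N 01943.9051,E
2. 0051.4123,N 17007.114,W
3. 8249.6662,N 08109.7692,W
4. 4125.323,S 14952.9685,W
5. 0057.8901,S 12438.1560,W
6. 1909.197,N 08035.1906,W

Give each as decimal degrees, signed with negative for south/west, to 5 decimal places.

Point 1:
  Latitude: degrees = first 2 digits = 28, minutes = 8.6563; 28 + 8.6563/60 = 28.144272
  N ⇒ keep positive
  Lon: split at 3 digits → 019° and 43.9051′; 19 + 43.9051/60 = 19.731752
  E ⇒ keep positive
Point 2:
  Latitude: split at 2 digits → 00° and 51.4123′; 0 + 51.4123/60 = 0.856872
  N → positive
  Longitude: degrees = first 3 digits = 170, minutes = 7.114; 170 + 7.114/60 = 170.118567
  W → negative
Point 3:
  φ: split at 2 digits → 82° and 49.6662′; 82 + 49.6662/60 = 82.827770
  N ⇒ keep positive
  λ: degrees = first 3 digits = 81, minutes = 9.7692; 81 + 9.7692/60 = 81.162820
  W → negative
Point 4:
  Lat: degrees = first 2 digits = 41, minutes = 25.323; 41 + 25.323/60 = 41.422050
  S ⇒ negate
  Longitude: degrees = first 3 digits = 149, minutes = 52.9685; 149 + 52.9685/60 = 149.882808
  W → negative
Point 5:
  φ: split at 2 digits → 00° and 57.8901′; 0 + 57.8901/60 = 0.964835
  hemisphere S, so the sign is −
  Longitude: split at 3 digits → 124° and 38.156′; 124 + 38.156/60 = 124.635933
  W → negative
Point 6:
  Latitude: split at 2 digits → 19° and 9.197′; 19 + 9.197/60 = 19.153283
  N → positive
  Longitude: degrees = first 3 digits = 80, minutes = 35.1906; 80 + 35.1906/60 = 80.586510
  W ⇒ negate

1. 28.14427, 19.73175
2. 0.85687, -170.11857
3. 82.82777, -81.16282
4. -41.42205, -149.88281
5. -0.96484, -124.63593
6. 19.15328, -80.58651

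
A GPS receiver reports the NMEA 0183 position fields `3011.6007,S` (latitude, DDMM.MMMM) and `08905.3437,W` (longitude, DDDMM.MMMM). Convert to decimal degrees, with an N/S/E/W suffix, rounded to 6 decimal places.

30.193345° S, 89.089062° W

φ: split at 2 digits → 30° and 11.6007′; 30 + 11.6007/60 = 30.1933450
Longitude: degrees = first 3 digits = 89, minutes = 5.3437; 89 + 5.3437/60 = 89.0890617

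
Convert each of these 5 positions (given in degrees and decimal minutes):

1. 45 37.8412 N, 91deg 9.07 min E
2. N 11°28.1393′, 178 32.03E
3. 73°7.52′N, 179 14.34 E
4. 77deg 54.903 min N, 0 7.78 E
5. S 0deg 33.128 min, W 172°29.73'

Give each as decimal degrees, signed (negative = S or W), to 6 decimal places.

1. 45.630687, 91.151167
2. 11.468988, 178.533833
3. 73.125333, 179.239000
4. 77.915050, 0.129667
5. -0.552133, -172.495500

Point 1:
  Lat: 45 + 37.8412/60 = 45.6306867
  N ⇒ keep positive
  Lon: 9.07′ = 0.151167°; total 91.1511667
  E → positive
Point 2:
  φ: 28.1393′ = 0.468988°; total 11.4689883
  N → positive
  Lon: 178 + 32.03/60 = 178.5338333
  E → positive
Point 3:
  Lat: 7.52′ = 0.125333°; total 73.1253333
  N ⇒ keep positive
  Longitude: 179 + 14.34/60 = 179.2390000
  E → positive
Point 4:
  Lat: 54.903′ = 0.915050°; total 77.9150500
  N ⇒ keep positive
  Longitude: 0 + 7.78/60 = 0.1296667
  E → positive
Point 5:
  Latitude: 0 + 33.128/60 = 0.5521333
  hemisphere S, so the sign is −
  λ: 172 + 29.73/60 = 172.4955000
  W → negative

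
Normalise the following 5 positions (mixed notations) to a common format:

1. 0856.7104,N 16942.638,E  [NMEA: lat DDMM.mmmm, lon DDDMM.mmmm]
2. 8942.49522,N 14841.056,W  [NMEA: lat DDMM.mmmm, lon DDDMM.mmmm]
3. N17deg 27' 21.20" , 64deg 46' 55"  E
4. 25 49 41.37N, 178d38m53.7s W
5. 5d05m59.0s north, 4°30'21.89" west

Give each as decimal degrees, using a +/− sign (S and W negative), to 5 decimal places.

1. 8.94517, 169.71063
2. 89.70825, -148.68427
3. 17.45589, 64.78194
4. 25.82816, -178.64825
5. 5.09972, -4.50608

Point 1:
  Latitude: degrees = first 2 digits = 8, minutes = 56.7104; 8 + 56.7104/60 = 8.945173
  N → positive
  Longitude: split at 3 digits → 169° and 42.638′; 169 + 42.638/60 = 169.710633
  E ⇒ keep positive
Point 2:
  Lat: degrees = first 2 digits = 89, minutes = 42.49522; 89 + 42.49522/60 = 89.708254
  N ⇒ keep positive
  λ: degrees = first 3 digits = 148, minutes = 41.056; 148 + 41.056/60 = 148.684267
  W → negative
Point 3:
  Lat: 17 + 27/60 + 21.2/3600 = 17.455889
  N ⇒ keep positive
  Lon: 64° + 46/60 + 55/3600 = 64 + 0.766667 + 0.015278 = 64.781944
  E ⇒ keep positive
Point 4:
  Lat: 25 + 49/60 + 41.37/3600 = 25.828158
  N → positive
  Lon: 178 + 38/60 + 53.7/3600 = 178.648250
  W ⇒ negate
Point 5:
  Latitude: 5 + 5/60 + 59/3600 = 5.099722
  N → positive
  Lon: 30′ + 21.89″ = 30.36483′; 4 + 30.36483/60 = 4.506081
  hemisphere W, so the sign is −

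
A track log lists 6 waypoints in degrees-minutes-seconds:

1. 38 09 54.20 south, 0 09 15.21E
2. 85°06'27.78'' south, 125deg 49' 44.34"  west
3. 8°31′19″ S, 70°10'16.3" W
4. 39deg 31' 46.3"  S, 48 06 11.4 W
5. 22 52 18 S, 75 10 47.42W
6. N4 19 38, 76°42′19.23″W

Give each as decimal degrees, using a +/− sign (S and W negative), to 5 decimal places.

Point 1:
  Lat: 38° + 9/60 + 54.2/3600 = 38 + 0.150000 + 0.015056 = 38.165056
  S → negative
  Lon: 9′ + 15.21″ = 9.25350′; 0 + 9.25350/60 = 0.154225
  E ⇒ keep positive
Point 2:
  Latitude: 85 + 6/60 + 27.78/3600 = 85.107717
  S ⇒ negate
  Lon: 125° + 49/60 + 44.34/3600 = 125 + 0.816667 + 0.012317 = 125.828983
  W ⇒ negate
Point 3:
  φ: 31′ + 19″ = 31.31667′; 8 + 31.31667/60 = 8.521944
  S → negative
  Lon: 70 + 10/60 + 16.3/3600 = 70.171194
  W → negative
Point 4:
  Lat: 39° + 31/60 + 46.3/3600 = 39 + 0.516667 + 0.012861 = 39.529528
  hemisphere S, so the sign is −
  λ: 48 + 6/60 + 11.4/3600 = 48.103167
  W → negative
Point 5:
  Lat: 52′ + 18″ = 52.30000′; 22 + 52.30000/60 = 22.871667
  hemisphere S, so the sign is −
  Longitude: 75° + 10/60 + 47.42/3600 = 75 + 0.166667 + 0.013172 = 75.179839
  hemisphere W, so the sign is −
Point 6:
  Latitude: 19′ + 38″ = 19.63333′; 4 + 19.63333/60 = 4.327222
  N → positive
  Lon: 42′ + 19.23″ = 42.32050′; 76 + 42.32050/60 = 76.705342
  W → negative

1. -38.16506, 0.15423
2. -85.10772, -125.82898
3. -8.52194, -70.17119
4. -39.52953, -48.10317
5. -22.87167, -75.17984
6. 4.32722, -76.70534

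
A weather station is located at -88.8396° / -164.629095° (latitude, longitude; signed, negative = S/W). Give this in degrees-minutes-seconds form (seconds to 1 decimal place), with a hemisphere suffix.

Latitude is negative → S; |value| = 88.839600
φ: whole degrees 88; 50.37600′ → 50′ and 22.560″
Longitude is negative → W; |value| = 164.629095
Longitude: whole degrees 164; 37.74570′ → 37′ and 44.742″

88°50′22.6″ S, 164°37′44.7″ W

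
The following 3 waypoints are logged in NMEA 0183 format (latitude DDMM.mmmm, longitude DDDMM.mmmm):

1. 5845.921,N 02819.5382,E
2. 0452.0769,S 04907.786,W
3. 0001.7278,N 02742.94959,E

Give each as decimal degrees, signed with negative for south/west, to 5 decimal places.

Point 1:
  Latitude: degrees = first 2 digits = 58, minutes = 45.921; 58 + 45.921/60 = 58.765350
  N → positive
  Lon: split at 3 digits → 028° and 19.5382′; 28 + 19.5382/60 = 28.325637
  E ⇒ keep positive
Point 2:
  Lat: split at 2 digits → 04° and 52.0769′; 4 + 52.0769/60 = 4.867948
  S ⇒ negate
  Longitude: split at 3 digits → 049° and 7.786′; 49 + 7.786/60 = 49.129767
  hemisphere W, so the sign is −
Point 3:
  Latitude: split at 2 digits → 00° and 1.7278′; 0 + 1.7278/60 = 0.028797
  N ⇒ keep positive
  Longitude: degrees = first 3 digits = 27, minutes = 42.94959; 27 + 42.94959/60 = 27.715827
  E ⇒ keep positive

1. 58.76535, 28.32564
2. -4.86795, -49.12977
3. 0.02880, 27.71583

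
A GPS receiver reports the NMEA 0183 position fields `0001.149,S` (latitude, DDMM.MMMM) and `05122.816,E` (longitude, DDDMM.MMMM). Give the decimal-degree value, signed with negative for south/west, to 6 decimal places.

-0.019150, 51.380267

φ: split at 2 digits → 00° and 1.149′; 0 + 1.149/60 = 0.0191500
S ⇒ negate
Lon: split at 3 digits → 051° and 22.816′; 51 + 22.816/60 = 51.3802667
E ⇒ keep positive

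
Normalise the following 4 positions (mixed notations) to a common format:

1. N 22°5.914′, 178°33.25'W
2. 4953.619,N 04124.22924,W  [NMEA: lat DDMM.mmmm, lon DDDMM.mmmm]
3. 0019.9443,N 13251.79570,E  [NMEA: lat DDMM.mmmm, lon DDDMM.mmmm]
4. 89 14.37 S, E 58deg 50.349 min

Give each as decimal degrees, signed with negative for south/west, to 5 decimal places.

1. 22.09857, -178.55417
2. 49.89365, -41.40382
3. 0.33241, 132.86326
4. -89.23950, 58.83915

Point 1:
  Lat: 22 + 5.914/60 = 22.098567
  N → positive
  Longitude: 178 + 33.25/60 = 178.554167
  hemisphere W, so the sign is −
Point 2:
  φ: split at 2 digits → 49° and 53.619′; 49 + 53.619/60 = 49.893650
  N → positive
  Lon: split at 3 digits → 041° and 24.22924′; 41 + 24.22924/60 = 41.403821
  W → negative
Point 3:
  φ: degrees = first 2 digits = 0, minutes = 19.9443; 0 + 19.9443/60 = 0.332405
  N → positive
  λ: degrees = first 3 digits = 132, minutes = 51.7957; 132 + 51.7957/60 = 132.863262
  E ⇒ keep positive
Point 4:
  φ: 89 + 14.37/60 = 89.239500
  S → negative
  λ: 50.349′ = 0.839150°; total 58.839150
  E → positive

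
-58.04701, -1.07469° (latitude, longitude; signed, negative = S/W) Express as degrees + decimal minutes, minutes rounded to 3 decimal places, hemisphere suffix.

58° 2.821′ S, 1° 4.481′ W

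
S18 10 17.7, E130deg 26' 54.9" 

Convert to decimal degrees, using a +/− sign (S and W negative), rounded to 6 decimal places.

-18.171583, 130.448583

Latitude: 10′ + 17.7″ = 10.29500′; 18 + 10.29500/60 = 18.1715833
hemisphere S, so the sign is −
Lon: 130° + 26/60 + 54.9/3600 = 130 + 0.433333 + 0.015250 = 130.4485833
E → positive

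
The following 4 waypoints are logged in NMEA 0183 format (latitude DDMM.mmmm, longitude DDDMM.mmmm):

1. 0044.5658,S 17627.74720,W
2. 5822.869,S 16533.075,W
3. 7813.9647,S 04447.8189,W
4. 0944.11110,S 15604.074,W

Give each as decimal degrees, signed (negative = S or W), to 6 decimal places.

Point 1:
  Lat: split at 2 digits → 00° and 44.5658′; 0 + 44.5658/60 = 0.7427633
  hemisphere S, so the sign is −
  Longitude: split at 3 digits → 176° and 27.7472′; 176 + 27.7472/60 = 176.4624533
  W → negative
Point 2:
  Latitude: split at 2 digits → 58° and 22.869′; 58 + 22.869/60 = 58.3811500
  S → negative
  Lon: split at 3 digits → 165° and 33.075′; 165 + 33.075/60 = 165.5512500
  hemisphere W, so the sign is −
Point 3:
  φ: degrees = first 2 digits = 78, minutes = 13.9647; 78 + 13.9647/60 = 78.2327450
  S ⇒ negate
  Longitude: degrees = first 3 digits = 44, minutes = 47.8189; 44 + 47.8189/60 = 44.7969817
  W → negative
Point 4:
  φ: degrees = first 2 digits = 9, minutes = 44.1111; 9 + 44.1111/60 = 9.7351850
  S ⇒ negate
  Longitude: split at 3 digits → 156° and 4.074′; 156 + 4.074/60 = 156.0679000
  hemisphere W, so the sign is −

1. -0.742763, -176.462453
2. -58.381150, -165.551250
3. -78.232745, -44.796982
4. -9.735185, -156.067900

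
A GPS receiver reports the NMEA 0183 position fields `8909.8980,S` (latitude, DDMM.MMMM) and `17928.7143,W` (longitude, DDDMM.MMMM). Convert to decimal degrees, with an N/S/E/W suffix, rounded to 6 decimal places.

89.164967° S, 179.478572° W

φ: degrees = first 2 digits = 89, minutes = 9.898; 89 + 9.898/60 = 89.1649667
Longitude: split at 3 digits → 179° and 28.7143′; 179 + 28.7143/60 = 179.4785717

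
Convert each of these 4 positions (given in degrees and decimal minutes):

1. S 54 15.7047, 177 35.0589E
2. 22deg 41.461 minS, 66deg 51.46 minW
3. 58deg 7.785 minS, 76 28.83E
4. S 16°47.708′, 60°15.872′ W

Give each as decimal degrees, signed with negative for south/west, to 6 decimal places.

Point 1:
  Lat: 15.7047′ = 0.261745°; total 54.2617450
  S ⇒ negate
  Longitude: 35.0589′ = 0.584315°; total 177.5843150
  E ⇒ keep positive
Point 2:
  Latitude: 41.461′ = 0.691017°; total 22.6910167
  S → negative
  λ: 66 + 51.46/60 = 66.8576667
  W ⇒ negate
Point 3:
  Lat: 7.785′ = 0.129750°; total 58.1297500
  S ⇒ negate
  Longitude: 76 + 28.83/60 = 76.4805000
  E → positive
Point 4:
  Lat: 47.708′ = 0.795133°; total 16.7951333
  S → negative
  Longitude: 15.872′ = 0.264533°; total 60.2645333
  W → negative

1. -54.261745, 177.584315
2. -22.691017, -66.857667
3. -58.129750, 76.480500
4. -16.795133, -60.264533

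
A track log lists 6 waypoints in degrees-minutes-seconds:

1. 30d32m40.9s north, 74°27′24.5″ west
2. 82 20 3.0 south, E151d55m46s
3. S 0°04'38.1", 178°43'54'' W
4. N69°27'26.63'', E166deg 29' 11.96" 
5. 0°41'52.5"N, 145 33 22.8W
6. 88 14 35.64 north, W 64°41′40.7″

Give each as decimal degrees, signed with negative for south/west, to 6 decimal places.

1. 30.544694, -74.456806
2. -82.334167, 151.929444
3. -0.077250, -178.731667
4. 69.457397, 166.486656
5. 0.697917, -145.556333
6. 88.243233, -64.694639

Point 1:
  φ: 30° + 32/60 + 40.9/3600 = 30 + 0.533333 + 0.011361 = 30.5446944
  N → positive
  λ: 74° + 27/60 + 24.5/3600 = 74 + 0.450000 + 0.006806 = 74.4568056
  hemisphere W, so the sign is −
Point 2:
  Latitude: 82° + 20/60 + 3/3600 = 82 + 0.333333 + 0.000833 = 82.3341667
  S → negative
  Lon: 55′ + 46″ = 55.76667′; 151 + 55.76667/60 = 151.9294444
  E → positive
Point 3:
  Latitude: 4′ + 38.1″ = 4.63500′; 0 + 4.63500/60 = 0.0772500
  hemisphere S, so the sign is −
  λ: 178 + 43/60 + 54/3600 = 178.7316667
  W → negative
Point 4:
  Latitude: 69 + 27/60 + 26.63/3600 = 69.4573972
  N → positive
  Longitude: 29′ + 11.96″ = 29.19933′; 166 + 29.19933/60 = 166.4866556
  E → positive
Point 5:
  φ: 0° + 41/60 + 52.5/3600 = 0 + 0.683333 + 0.014583 = 0.6979167
  N → positive
  Longitude: 145° + 33/60 + 22.8/3600 = 145 + 0.550000 + 0.006333 = 145.5563333
  W ⇒ negate
Point 6:
  φ: 88° + 14/60 + 35.64/3600 = 88 + 0.233333 + 0.009900 = 88.2432333
  N → positive
  Longitude: 64 + 41/60 + 40.7/3600 = 64.6946389
  W → negative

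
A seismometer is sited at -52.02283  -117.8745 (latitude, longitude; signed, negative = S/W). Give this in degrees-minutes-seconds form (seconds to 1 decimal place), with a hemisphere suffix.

52°01′22.2″ S, 117°52′28.2″ W

Latitude is negative → S; |value| = 52.022830
φ: 0.022830° → 1.36980′; 0.36980 × 60 = 22.188″
Longitude is negative → W; |value| = 117.874500
λ: 0.874500 × 60 = 52.47000′ → 52′, remainder × 60 = 28.200″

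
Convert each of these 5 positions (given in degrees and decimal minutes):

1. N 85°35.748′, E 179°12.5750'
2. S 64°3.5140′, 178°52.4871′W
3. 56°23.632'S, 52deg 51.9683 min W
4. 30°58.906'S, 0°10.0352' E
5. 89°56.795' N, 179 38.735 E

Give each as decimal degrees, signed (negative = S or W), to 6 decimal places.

Point 1:
  φ: 85 + 35.748/60 = 85.5958000
  N ⇒ keep positive
  λ: 12.575′ = 0.209583°; total 179.2095833
  E ⇒ keep positive
Point 2:
  Lat: 64 + 3.514/60 = 64.0585667
  hemisphere S, so the sign is −
  Longitude: 178 + 52.4871/60 = 178.8747850
  hemisphere W, so the sign is −
Point 3:
  Latitude: 23.632′ = 0.393867°; total 56.3938667
  S → negative
  Longitude: 51.9683′ = 0.866138°; total 52.8661383
  W ⇒ negate
Point 4:
  Lat: 58.906′ = 0.981767°; total 30.9817667
  hemisphere S, so the sign is −
  Longitude: 0 + 10.0352/60 = 0.1672533
  E ⇒ keep positive
Point 5:
  Lat: 89 + 56.795/60 = 89.9465833
  N ⇒ keep positive
  Lon: 38.735′ = 0.645583°; total 179.6455833
  E ⇒ keep positive

1. 85.595800, 179.209583
2. -64.058567, -178.874785
3. -56.393867, -52.866138
4. -30.981767, 0.167253
5. 89.946583, 179.645583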